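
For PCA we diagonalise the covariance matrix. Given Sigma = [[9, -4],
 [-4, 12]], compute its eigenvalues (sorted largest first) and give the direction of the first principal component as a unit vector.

Step 1 — characteristic polynomial of 2×2 Sigma:
  det(Sigma - λI) = λ² - trace · λ + det = 0.
  trace = 9 + 12 = 21, det = 9·12 - (-4)² = 92.
Step 2 — discriminant:
  Δ = trace² - 4·det = 441 - 368 = 73.
Step 3 — eigenvalues:
  λ = (trace ± √Δ)/2 = (21 ± 8.544)/2,
  λ_1 = 14.772,  λ_2 = 6.228.

Step 4 — unit eigenvector for λ_1: solve (Sigma - λ_1 I)v = 0. First row:
  (9 - 14.772)·v_x + (-4)·v_y = 0, i.e. (-5.772)·v_x + (-4)·v_y = 0,
  so v ∝ (b, λ_1 - a) = (-4, 5.772); multiply by -1 so the first entry is positive: u = (4, -5.772).
  ||u|| = √((4)² + (-5.772)²) = √(49.316) ≈ 7.0225,
  v_1 = u/||u|| ≈ (0.5696, -0.8219) (||v_1|| = 1).

λ_1 = 14.772,  λ_2 = 6.228;  v_1 ≈ (0.5696, -0.8219)


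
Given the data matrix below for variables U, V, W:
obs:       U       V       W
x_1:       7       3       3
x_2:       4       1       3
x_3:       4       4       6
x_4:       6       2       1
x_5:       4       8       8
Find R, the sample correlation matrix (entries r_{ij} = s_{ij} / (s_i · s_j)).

Step 1 — column means:
  mean(U) = (7 + 4 + 4 + 6 + 4) / 5 = 25/5 = 5
  mean(V) = (3 + 1 + 4 + 2 + 8) / 5 = 18/5 = 3.6
  mean(W) = (3 + 3 + 6 + 1 + 8) / 5 = 21/5 = 4.2

Step 2 — sample variances and covariances s[i,j] = (1/(n-1)) · Σ_k (x_{k,i} - mean_i) · (x_{k,j} - mean_j), with n-1 = 4:
  s[U,U] = ((2)·(2) + (-1)·(-1) + (-1)·(-1) + (1)·(1) + (-1)·(-1)) / 4 = 8/4 = 2
  s[U,V] = ((2)·(-0.6) + (-1)·(-2.6) + (-1)·(0.4) + (1)·(-1.6) + (-1)·(4.4)) / 4 = -5/4 = -1.25
  s[U,W] = ((2)·(-1.2) + (-1)·(-1.2) + (-1)·(1.8) + (1)·(-3.2) + (-1)·(3.8)) / 4 = -10/4 = -2.5
  s[V,V] = ((-0.6)·(-0.6) + (-2.6)·(-2.6) + (0.4)·(0.4) + (-1.6)·(-1.6) + (4.4)·(4.4)) / 4 = 29.2/4 = 7.3
  s[V,W] = ((-0.6)·(-1.2) + (-2.6)·(-1.2) + (0.4)·(1.8) + (-1.6)·(-3.2) + (4.4)·(3.8)) / 4 = 26.4/4 = 6.6
  s[W,W] = ((-1.2)·(-1.2) + (-1.2)·(-1.2) + (1.8)·(1.8) + (-3.2)·(-3.2) + (3.8)·(3.8)) / 4 = 30.8/4 = 7.7
  Sample standard deviations s_i = √(s[i,i]):
  s(U) = √(2) = 1.4142
  s(V) = √(7.3) = 2.7019
  s(W) = √(7.7) = 2.7749

Step 3 — r_{ij} = s_{ij} / (s_i · s_j):
  r[U,U] = 1 (diagonal).
  r[U,V] = -1.25 / (1.4142 · 2.7019) = -1.25 / 3.821 = -0.3271
  r[U,W] = -2.5 / (1.4142 · 2.7749) = -2.5 / 3.9243 = -0.6371
  r[V,V] = 1 (diagonal).
  r[V,W] = 6.6 / (2.7019 · 2.7749) = 6.6 / 7.4973 = 0.8803
  r[W,W] = 1 (diagonal).

R is symmetric with unit diagonal. Assembling:

R = [[1, -0.3271, -0.6371],
 [-0.3271, 1, 0.8803],
 [-0.6371, 0.8803, 1]]


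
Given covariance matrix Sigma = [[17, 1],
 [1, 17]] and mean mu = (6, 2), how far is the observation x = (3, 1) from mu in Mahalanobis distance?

Step 1 — centre the observation: (x - mu) = (-3, -1).

Step 2 — invert Sigma. det(Sigma) = 17·17 - (1)² = 288.
  Sigma^{-1} = (1/det) · [[d, -b], [-b, a]] = [[0.059, -0.0035],
 [-0.0035, 0.059]].

Step 3 — form the quadratic (x - mu)^T · Sigma^{-1} · (x - mu):
  Sigma^{-1} · (x - mu) = (-0.1736, -0.0486).
  (x - mu)^T · [Sigma^{-1} · (x - mu)] = (-3)·(-0.1736) + (-1)·(-0.0486) = 0.5694.

Step 4 — take square root: d = √(0.5694) ≈ 0.7546.

d(x, mu) = √(0.5694) ≈ 0.7546


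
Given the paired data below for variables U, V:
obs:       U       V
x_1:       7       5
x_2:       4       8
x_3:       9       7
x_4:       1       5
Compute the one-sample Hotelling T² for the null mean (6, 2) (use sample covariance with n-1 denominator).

Step 1 — sample mean vector:
  mean(U) = (7 + 4 + 9 + 1) / 4 = 21/4 = 5.25
  mean(V) = (5 + 8 + 7 + 5) / 4 = 25/4 = 6.25
  x̄ = (5.25, 6.25),  deviation x̄ - mu_0 = (5.25, 6.25) - (6, 2) = (-0.75, 4.25).

Step 2 — sample covariance matrix, S[i,j] = (1/(n-1)) · Σ_k (x_{k,i} - mean_i) · (x_{k,j} - mean_j), divisor n-1 = 3:
  S[U,U] = ((1.75)·(1.75) + (-1.25)·(-1.25) + (3.75)·(3.75) + (-4.25)·(-4.25)) / 3 = 36.75/3 = 12.25
  S[U,V] = ((1.75)·(-1.25) + (-1.25)·(1.75) + (3.75)·(0.75) + (-4.25)·(-1.25)) / 3 = 3.75/3 = 1.25
  S[V,V] = ((-1.25)·(-1.25) + (1.75)·(1.75) + (0.75)·(0.75) + (-1.25)·(-1.25)) / 3 = 6.75/3 = 2.25
  S = [[12.25, 1.25],
 [1.25, 2.25]].

Step 3 — invert S. det(S) = 12.25·2.25 - (1.25)² = 26.
  S^{-1} = (1/det) · [[d, -b], [-b, a]] = [[0.0865, -0.0481],
 [-0.0481, 0.4712]].

Step 4 — quadratic form (x̄ - mu_0)^T · S^{-1} · (x̄ - mu_0):
  S^{-1} · (x̄ - mu_0) = (-0.2692, 2.0385),
  (x̄ - mu_0)^T · [...] = (-0.75)·(-0.2692) + (4.25)·(2.0385) = 8.8654.

Step 5 — scale by n: T² = 4 · 8.8654 = 35.4615.

T² ≈ 35.4615


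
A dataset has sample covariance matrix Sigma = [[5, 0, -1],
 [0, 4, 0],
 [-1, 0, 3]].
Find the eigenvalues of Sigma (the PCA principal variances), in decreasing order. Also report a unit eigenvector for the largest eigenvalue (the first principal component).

Step 1 — characteristic polynomial p(λ) = det(λI - Sigma) = λ³ - tr·λ² + c_1·λ - det, where tr = trace, c_1 = sum of the principal 2×2 minors, det = det(Sigma):
  tr = 5 + 4 + 3 = 12,
  c_1 = (5·4 - (0)²) + (5·3 - (-1)²) + (4·3 - (0)²) = 20 + 14 + 12 = 46,
  det = 5·(4·3 - (0)²) - (0)·((0)·3 - (0)·(-1)) + (-1)·((0)·(0) - 4·(-1)) = 5·(12) - (0)·(0) + (-1)·(4) = 56.
  So p(λ) = λ³ - 12λ² + 46λ - 56.
Step 2 — look for an integer root (rational root theorem: any rational root is an integer divisor of 56). Testing λ = 4:
  p(4) = 64 - 192 + 184 - 56 = 0  ✓
  Dividing out (λ - 4): p(λ) = (λ - 4)(λ² - 8λ + 14).
Step 3 — remaining eigenvalues from the quadratic λ² - 8λ + 14 = 0:
  Δ = 8² - 4·14 = 64 - 56 = 8,  λ = (8 ± √8)/2 = (8 ± 2.8284)/2 ≈ 5.4142 or 2.5858.
  Sorted: λ_1 = 5.4142,  λ_2 = 4,  λ_3 = 2.5858  (check: sum = 12 = tr ✓).

Step 4 — unit eigenvector for λ_1 ≈ 5.4142: v spans the null space of (Sigma - λ_1 I), whose rows are
  r_1 = (-0.4142, 0, -1),  r_2 = (0, -1.4142, 0),  r_3 = (-1, 0, -2.4142).
  v is orthogonal to every row, so take v ∝ r_1 × r_2 = ((0)·(0) - (-1)·(-1.4142), (-1)·(0) - (-0.4142)·(0), (-0.4142)·(-1.4142) - (0)·(0)) ≈ (-1.4142, 0, 0.5858).
  Rescale (multiply by -1 so the first nonzero entry is positive): u = (1.4142, 0, -0.5858).
  ||u|| = √((1.4142)² + (0)² + (-0.5858)²) = √(2.3431) ≈ 1.5307,  v_1 = u/||u|| ≈ (0.9239, 0, -0.3827) (||v_1|| = 1).

λ_1 = 5.4142,  λ_2 = 4,  λ_3 = 2.5858;  v_1 ≈ (0.9239, 0, -0.3827)


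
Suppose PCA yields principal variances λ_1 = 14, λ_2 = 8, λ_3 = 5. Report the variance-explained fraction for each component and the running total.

Step 1 — total variance = trace(Sigma) = Σ λ_i = 14 + 8 + 5 = 27.

Step 2 — fraction explained by component i = λ_i / Σ λ:
  PC1: 14/27 = 0.5185
  PC2: 8/27 = 0.2963
  PC3: 5/27 = 0.1852

Step 3 — cumulative fraction after k components = (λ_1 + ... + λ_k) / Σ λ:
  k = 1: 14/27 = 0.5185
  k = 2: (14 + 8)/27 = 22/27 = 0.8148
  k = 3: (14 + 8 + 5)/27 = 27/27 = 1

Summary (fraction, with percent):

explained: PC1 0.5185 (51.85%), PC2 0.2963 (29.63%), PC3 0.1852 (18.52%);  cumulative: 0.5185, 0.8148, 1


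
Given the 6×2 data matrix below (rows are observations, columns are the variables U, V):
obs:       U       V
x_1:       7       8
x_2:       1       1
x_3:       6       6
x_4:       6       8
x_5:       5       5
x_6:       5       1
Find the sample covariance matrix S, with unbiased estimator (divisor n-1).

Step 1 — column means:
  mean(U) = (7 + 1 + 6 + 6 + 5 + 5) / 6 = 30/6 = 5
  mean(V) = (8 + 1 + 6 + 8 + 5 + 1) / 6 = 29/6 = 4.8333

Step 2 — sample covariance S[i,j] = (1/(n-1)) · Σ_k (x_{k,i} - mean_i) · (x_{k,j} - mean_j), with n-1 = 5.
  S[U,U] = ((2)·(2) + (-4)·(-4) + (1)·(1) + (1)·(1) + (0)·(0) + (0)·(0)) / 5 = 22/5 = 4.4
  S[U,V] = ((2)·(3.1667) + (-4)·(-3.8333) + (1)·(1.1667) + (1)·(3.1667) + (0)·(0.1667) + (0)·(-3.8333)) / 5 = 26/5 = 5.2
  S[V,V] = ((3.1667)·(3.1667) + (-3.8333)·(-3.8333) + (1.1667)·(1.1667) + (3.1667)·(3.1667) + (0.1667)·(0.1667) + (-3.8333)·(-3.8333)) / 5 = 50.8333/5 = 10.1667

S is symmetric (S[j,i] = S[i,j]). Assembling:

S = [[4.4, 5.2],
 [5.2, 10.1667]]


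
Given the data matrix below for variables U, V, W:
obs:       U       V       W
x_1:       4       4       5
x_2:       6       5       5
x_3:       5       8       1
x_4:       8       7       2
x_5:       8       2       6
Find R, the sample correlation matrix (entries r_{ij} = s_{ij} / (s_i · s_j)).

Step 1 — column means:
  mean(U) = (4 + 6 + 5 + 8 + 8) / 5 = 31/5 = 6.2
  mean(V) = (4 + 5 + 8 + 7 + 2) / 5 = 26/5 = 5.2
  mean(W) = (5 + 5 + 1 + 2 + 6) / 5 = 19/5 = 3.8

Step 2 — sample variances and covariances s[i,j] = (1/(n-1)) · Σ_k (x_{k,i} - mean_i) · (x_{k,j} - mean_j), with n-1 = 4:
  s[U,U] = ((-2.2)·(-2.2) + (-0.2)·(-0.2) + (-1.2)·(-1.2) + (1.8)·(1.8) + (1.8)·(1.8)) / 4 = 12.8/4 = 3.2
  s[U,V] = ((-2.2)·(-1.2) + (-0.2)·(-0.2) + (-1.2)·(2.8) + (1.8)·(1.8) + (1.8)·(-3.2)) / 4 = -3.2/4 = -0.8
  s[U,W] = ((-2.2)·(1.2) + (-0.2)·(1.2) + (-1.2)·(-2.8) + (1.8)·(-1.8) + (1.8)·(2.2)) / 4 = 1.2/4 = 0.3
  s[V,V] = ((-1.2)·(-1.2) + (-0.2)·(-0.2) + (2.8)·(2.8) + (1.8)·(1.8) + (-3.2)·(-3.2)) / 4 = 22.8/4 = 5.7
  s[V,W] = ((-1.2)·(1.2) + (-0.2)·(1.2) + (2.8)·(-2.8) + (1.8)·(-1.8) + (-3.2)·(2.2)) / 4 = -19.8/4 = -4.95
  s[W,W] = ((1.2)·(1.2) + (1.2)·(1.2) + (-2.8)·(-2.8) + (-1.8)·(-1.8) + (2.2)·(2.2)) / 4 = 18.8/4 = 4.7
  Sample standard deviations s_i = √(s[i,i]):
  s(U) = √(3.2) = 1.7889
  s(V) = √(5.7) = 2.3875
  s(W) = √(4.7) = 2.1679

Step 3 — r_{ij} = s_{ij} / (s_i · s_j):
  r[U,U] = 1 (diagonal).
  r[U,V] = -0.8 / (1.7889 · 2.3875) = -0.8 / 4.2708 = -0.1873
  r[U,W] = 0.3 / (1.7889 · 2.1679) = 0.3 / 3.8781 = 0.0774
  r[V,V] = 1 (diagonal).
  r[V,W] = -4.95 / (2.3875 · 2.1679) = -4.95 / 5.1759 = -0.9564
  r[W,W] = 1 (diagonal).

R is symmetric with unit diagonal. Assembling:

R = [[1, -0.1873, 0.0774],
 [-0.1873, 1, -0.9564],
 [0.0774, -0.9564, 1]]


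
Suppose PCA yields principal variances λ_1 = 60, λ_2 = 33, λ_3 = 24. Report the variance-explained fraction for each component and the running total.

Step 1 — total variance = trace(Sigma) = Σ λ_i = 60 + 33 + 24 = 117.

Step 2 — fraction explained by component i = λ_i / Σ λ:
  PC1: 60/117 = 0.5128
  PC2: 33/117 = 0.2821
  PC3: 24/117 = 0.2051

Step 3 — cumulative fraction after k components = (λ_1 + ... + λ_k) / Σ λ:
  k = 1: 60/117 = 0.5128
  k = 2: (60 + 33)/117 = 93/117 = 0.7949
  k = 3: (60 + 33 + 24)/117 = 117/117 = 1

Summary (fraction, with percent):

explained: PC1 0.5128 (51.28%), PC2 0.2821 (28.21%), PC3 0.2051 (20.51%);  cumulative: 0.5128, 0.7949, 1


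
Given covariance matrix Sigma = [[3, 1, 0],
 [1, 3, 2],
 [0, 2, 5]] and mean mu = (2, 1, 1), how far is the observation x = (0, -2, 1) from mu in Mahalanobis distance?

Step 1 — centre the observation: (x - mu) = (-2, -3, 0).

Step 2 — invert Sigma (cofactor / det for 3×3, or solve directly):
  Sigma^{-1} = [[0.3929, -0.1786, 0.0714],
 [-0.1786, 0.5357, -0.2143],
 [0.0714, -0.2143, 0.2857]].

Step 3 — form the quadratic (x - mu)^T · Sigma^{-1} · (x - mu):
  Sigma^{-1} · (x - mu) = (-0.25, -1.25, 0.5).
  (x - mu)^T · [Sigma^{-1} · (x - mu)] = (-2)·(-0.25) + (-3)·(-1.25) + (0)·(0.5) = 4.25.

Step 4 — take square root: d = √(4.25) ≈ 2.0616.

d(x, mu) = √(4.25) ≈ 2.0616


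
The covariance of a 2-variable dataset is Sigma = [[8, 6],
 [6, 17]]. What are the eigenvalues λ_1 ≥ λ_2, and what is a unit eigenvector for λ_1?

Step 1 — characteristic polynomial of 2×2 Sigma:
  det(Sigma - λI) = λ² - trace · λ + det = 0.
  trace = 8 + 17 = 25, det = 8·17 - (6)² = 100.
Step 2 — discriminant:
  Δ = trace² - 4·det = 625 - 400 = 225.
Step 3 — eigenvalues:
  λ = (trace ± √Δ)/2 = (25 ± 15)/2,
  λ_1 = 20,  λ_2 = 5.

Step 4 — unit eigenvector for λ_1: solve (Sigma - λ_1 I)v = 0. First row:
  (8 - 20)·v_x + (6)·v_y = 0, i.e. (-12)·v_x + (6)·v_y = 0,
  so v ∝ (b, λ_1 - a) = (6, 12) = u.
  ||u|| = √((6)² + (12)²) = √(180) ≈ 13.4164,
  v_1 = u/||u|| ≈ (0.4472, 0.8944) (||v_1|| = 1).

λ_1 = 20,  λ_2 = 5;  v_1 ≈ (0.4472, 0.8944)


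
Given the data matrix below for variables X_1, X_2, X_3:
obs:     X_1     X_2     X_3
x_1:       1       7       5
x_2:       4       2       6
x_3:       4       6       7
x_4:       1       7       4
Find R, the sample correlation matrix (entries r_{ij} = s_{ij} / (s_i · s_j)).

Step 1 — column means:
  mean(X_1) = (1 + 4 + 4 + 1) / 4 = 10/4 = 2.5
  mean(X_2) = (7 + 2 + 6 + 7) / 4 = 22/4 = 5.5
  mean(X_3) = (5 + 6 + 7 + 4) / 4 = 22/4 = 5.5

Step 2 — sample variances and covariances s[i,j] = (1/(n-1)) · Σ_k (x_{k,i} - mean_i) · (x_{k,j} - mean_j), with n-1 = 3:
  s[X_1,X_1] = ((-1.5)·(-1.5) + (1.5)·(1.5) + (1.5)·(1.5) + (-1.5)·(-1.5)) / 3 = 9/3 = 3
  s[X_1,X_2] = ((-1.5)·(1.5) + (1.5)·(-3.5) + (1.5)·(0.5) + (-1.5)·(1.5)) / 3 = -9/3 = -3
  s[X_1,X_3] = ((-1.5)·(-0.5) + (1.5)·(0.5) + (1.5)·(1.5) + (-1.5)·(-1.5)) / 3 = 6/3 = 2
  s[X_2,X_2] = ((1.5)·(1.5) + (-3.5)·(-3.5) + (0.5)·(0.5) + (1.5)·(1.5)) / 3 = 17/3 = 5.6667
  s[X_2,X_3] = ((1.5)·(-0.5) + (-3.5)·(0.5) + (0.5)·(1.5) + (1.5)·(-1.5)) / 3 = -4/3 = -1.3333
  s[X_3,X_3] = ((-0.5)·(-0.5) + (0.5)·(0.5) + (1.5)·(1.5) + (-1.5)·(-1.5)) / 3 = 5/3 = 1.6667
  Sample standard deviations s_i = √(s[i,i]):
  s(X_1) = √(3) = 1.7321
  s(X_2) = √(5.6667) = 2.3805
  s(X_3) = √(1.6667) = 1.291

Step 3 — r_{ij} = s_{ij} / (s_i · s_j):
  r[X_1,X_1] = 1 (diagonal).
  r[X_1,X_2] = -3 / (1.7321 · 2.3805) = -3 / 4.1231 = -0.7276
  r[X_1,X_3] = 2 / (1.7321 · 1.291) = 2 / 2.2361 = 0.8944
  r[X_2,X_2] = 1 (diagonal).
  r[X_2,X_3] = -1.3333 / (2.3805 · 1.291) = -1.3333 / 3.0732 = -0.4339
  r[X_3,X_3] = 1 (diagonal).

R is symmetric with unit diagonal. Assembling:

R = [[1, -0.7276, 0.8944],
 [-0.7276, 1, -0.4339],
 [0.8944, -0.4339, 1]]


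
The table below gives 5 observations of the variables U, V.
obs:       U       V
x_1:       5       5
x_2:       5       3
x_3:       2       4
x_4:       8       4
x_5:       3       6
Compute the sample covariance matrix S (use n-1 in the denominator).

Step 1 — column means:
  mean(U) = (5 + 5 + 2 + 8 + 3) / 5 = 23/5 = 4.6
  mean(V) = (5 + 3 + 4 + 4 + 6) / 5 = 22/5 = 4.4

Step 2 — sample covariance S[i,j] = (1/(n-1)) · Σ_k (x_{k,i} - mean_i) · (x_{k,j} - mean_j), with n-1 = 4.
  S[U,U] = ((0.4)·(0.4) + (0.4)·(0.4) + (-2.6)·(-2.6) + (3.4)·(3.4) + (-1.6)·(-1.6)) / 4 = 21.2/4 = 5.3
  S[U,V] = ((0.4)·(0.6) + (0.4)·(-1.4) + (-2.6)·(-0.4) + (3.4)·(-0.4) + (-1.6)·(1.6)) / 4 = -3.2/4 = -0.8
  S[V,V] = ((0.6)·(0.6) + (-1.4)·(-1.4) + (-0.4)·(-0.4) + (-0.4)·(-0.4) + (1.6)·(1.6)) / 4 = 5.2/4 = 1.3

S is symmetric (S[j,i] = S[i,j]). Assembling:

S = [[5.3, -0.8],
 [-0.8, 1.3]]


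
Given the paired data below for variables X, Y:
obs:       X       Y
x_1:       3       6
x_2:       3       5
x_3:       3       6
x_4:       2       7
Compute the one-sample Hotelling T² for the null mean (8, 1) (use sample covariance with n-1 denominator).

Step 1 — sample mean vector:
  mean(X) = (3 + 3 + 3 + 2) / 4 = 11/4 = 2.75
  mean(Y) = (6 + 5 + 6 + 7) / 4 = 24/4 = 6
  x̄ = (2.75, 6),  deviation x̄ - mu_0 = (2.75, 6) - (8, 1) = (-5.25, 5).

Step 2 — sample covariance matrix, S[i,j] = (1/(n-1)) · Σ_k (x_{k,i} - mean_i) · (x_{k,j} - mean_j), divisor n-1 = 3:
  S[X,X] = ((0.25)·(0.25) + (0.25)·(0.25) + (0.25)·(0.25) + (-0.75)·(-0.75)) / 3 = 0.75/3 = 0.25
  S[X,Y] = ((0.25)·(0) + (0.25)·(-1) + (0.25)·(0) + (-0.75)·(1)) / 3 = -1/3 = -0.3333
  S[Y,Y] = ((0)·(0) + (-1)·(-1) + (0)·(0) + (1)·(1)) / 3 = 2/3 = 0.6667
  S = [[0.25, -0.3333],
 [-0.3333, 0.6667]].

Step 3 — invert S. det(S) = 0.25·0.6667 - (-0.3333)² = 0.0556.
  S^{-1} = (1/det) · [[d, -b], [-b, a]] = [[12, 6],
 [6, 4.5]].

Step 4 — quadratic form (x̄ - mu_0)^T · S^{-1} · (x̄ - mu_0):
  S^{-1} · (x̄ - mu_0) = (-33, -9),
  (x̄ - mu_0)^T · [...] = (-5.25)·(-33) + (5)·(-9) = 128.25.

Step 5 — scale by n: T² = 4 · 128.25 = 513.

T² ≈ 513


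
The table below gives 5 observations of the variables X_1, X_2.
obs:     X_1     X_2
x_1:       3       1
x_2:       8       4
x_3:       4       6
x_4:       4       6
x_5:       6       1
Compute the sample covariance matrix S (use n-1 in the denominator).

Step 1 — column means:
  mean(X_1) = (3 + 8 + 4 + 4 + 6) / 5 = 25/5 = 5
  mean(X_2) = (1 + 4 + 6 + 6 + 1) / 5 = 18/5 = 3.6

Step 2 — sample covariance S[i,j] = (1/(n-1)) · Σ_k (x_{k,i} - mean_i) · (x_{k,j} - mean_j), with n-1 = 4.
  S[X_1,X_1] = ((-2)·(-2) + (3)·(3) + (-1)·(-1) + (-1)·(-1) + (1)·(1)) / 4 = 16/4 = 4
  S[X_1,X_2] = ((-2)·(-2.6) + (3)·(0.4) + (-1)·(2.4) + (-1)·(2.4) + (1)·(-2.6)) / 4 = -1/4 = -0.25
  S[X_2,X_2] = ((-2.6)·(-2.6) + (0.4)·(0.4) + (2.4)·(2.4) + (2.4)·(2.4) + (-2.6)·(-2.6)) / 4 = 25.2/4 = 6.3

S is symmetric (S[j,i] = S[i,j]). Assembling:

S = [[4, -0.25],
 [-0.25, 6.3]]


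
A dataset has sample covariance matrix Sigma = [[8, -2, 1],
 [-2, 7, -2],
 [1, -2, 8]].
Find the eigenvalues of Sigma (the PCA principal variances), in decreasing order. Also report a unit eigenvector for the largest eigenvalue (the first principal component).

Step 1 — characteristic polynomial p(λ) = det(λI - Sigma) = λ³ - tr·λ² + c_1·λ - det, where tr = trace, c_1 = sum of the principal 2×2 minors, det = det(Sigma):
  tr = 8 + 7 + 8 = 23,
  c_1 = (8·7 - (-2)²) + (8·8 - (1)²) + (7·8 - (-2)²) = 52 + 63 + 52 = 167,
  det = 8·(7·8 - (-2)²) - (-2)·((-2)·8 - (-2)·(1)) + (1)·((-2)·(-2) - 7·(1)) = 8·(52) - (-2)·(-14) + (1)·(-3) = 385.
  So p(λ) = λ³ - 23λ² + 167λ - 385.
Step 2 — look for an integer root (rational root theorem: any rational root is an integer divisor of 385). Testing λ = 5:
  p(5) = 125 - 575 + 835 - 385 = 0  ✓
  Dividing out (λ - 5): p(λ) = (λ - 5)(λ² - 18λ + 77).
Step 3 — remaining eigenvalues from the quadratic λ² - 18λ + 77 = 0:
  Δ = 18² - 4·77 = 324 - 308 = 16,  λ = (18 ± √16)/2 = (18 ± 4)/2 = 11 or 7.
  Sorted: λ_1 = 11,  λ_2 = 7,  λ_3 = 5  (check: sum = 23 = tr ✓).

Step 4 — unit eigenvector for λ_1 = 11: v spans the null space of (Sigma - λ_1 I), whose rows are
  r_1 = (-3, -2, 1),  r_2 = (-2, -4, -2),  r_3 = (1, -2, -3).
  v is orthogonal to every row, so take v ∝ r_1 × r_2 = ((-2)·(-2) - (1)·(-4), (1)·(-2) - (-3)·(-2), (-3)·(-4) - (-2)·(-2)) = (8, -8, 8).
  Rescale (divide by 8): u = (1, -1, 1).
  ||u|| = √((1)² + (-1)² + (1)²) = √(3) ≈ 1.7321,  v_1 = u/||u|| ≈ (0.5774, -0.5774, 0.5774) (||v_1|| = 1).

λ_1 = 11,  λ_2 = 7,  λ_3 = 5;  v_1 ≈ (0.5774, -0.5774, 0.5774)


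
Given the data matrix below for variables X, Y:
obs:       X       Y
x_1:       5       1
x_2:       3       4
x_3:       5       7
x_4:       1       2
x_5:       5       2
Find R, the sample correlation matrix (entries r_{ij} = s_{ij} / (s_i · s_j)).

Step 1 — column means:
  mean(X) = (5 + 3 + 5 + 1 + 5) / 5 = 19/5 = 3.8
  mean(Y) = (1 + 4 + 7 + 2 + 2) / 5 = 16/5 = 3.2

Step 2 — sample variances and covariances s[i,j] = (1/(n-1)) · Σ_k (x_{k,i} - mean_i) · (x_{k,j} - mean_j), with n-1 = 4:
  s[X,X] = ((1.2)·(1.2) + (-0.8)·(-0.8) + (1.2)·(1.2) + (-2.8)·(-2.8) + (1.2)·(1.2)) / 4 = 12.8/4 = 3.2
  s[X,Y] = ((1.2)·(-2.2) + (-0.8)·(0.8) + (1.2)·(3.8) + (-2.8)·(-1.2) + (1.2)·(-1.2)) / 4 = 3.2/4 = 0.8
  s[Y,Y] = ((-2.2)·(-2.2) + (0.8)·(0.8) + (3.8)·(3.8) + (-1.2)·(-1.2) + (-1.2)·(-1.2)) / 4 = 22.8/4 = 5.7
  Sample standard deviations s_i = √(s[i,i]):
  s(X) = √(3.2) = 1.7889
  s(Y) = √(5.7) = 2.3875

Step 3 — r_{ij} = s_{ij} / (s_i · s_j):
  r[X,X] = 1 (diagonal).
  r[X,Y] = 0.8 / (1.7889 · 2.3875) = 0.8 / 4.2708 = 0.1873
  r[Y,Y] = 1 (diagonal).

R is symmetric with unit diagonal. Assembling:

R = [[1, 0.1873],
 [0.1873, 1]]


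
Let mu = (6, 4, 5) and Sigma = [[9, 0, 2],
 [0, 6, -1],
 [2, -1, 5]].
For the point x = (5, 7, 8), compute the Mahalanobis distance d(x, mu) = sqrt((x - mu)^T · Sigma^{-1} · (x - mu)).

Step 1 — centre the observation: (x - mu) = (-1, 3, 3).

Step 2 — invert Sigma (cofactor / det for 3×3, or solve directly):
  Sigma^{-1} = [[0.1224, -0.0084, -0.0506],
 [-0.0084, 0.173, 0.038],
 [-0.0506, 0.038, 0.2278]].

Step 3 — form the quadratic (x - mu)^T · Sigma^{-1} · (x - mu):
  Sigma^{-1} · (x - mu) = (-0.2996, 0.6414, 0.8481).
  (x - mu)^T · [Sigma^{-1} · (x - mu)] = (-1)·(-0.2996) + (3)·(0.6414) + (3)·(0.8481) = 4.7679.

Step 4 — take square root: d = √(4.7679) ≈ 2.1836.

d(x, mu) = √(4.7679) ≈ 2.1836


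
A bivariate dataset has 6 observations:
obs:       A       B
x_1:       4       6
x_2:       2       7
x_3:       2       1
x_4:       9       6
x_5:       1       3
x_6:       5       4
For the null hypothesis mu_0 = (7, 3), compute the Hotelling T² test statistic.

Step 1 — sample mean vector:
  mean(A) = (4 + 2 + 2 + 9 + 1 + 5) / 6 = 23/6 = 3.8333
  mean(B) = (6 + 7 + 1 + 6 + 3 + 4) / 6 = 27/6 = 4.5
  x̄ = (3.8333, 4.5),  deviation x̄ - mu_0 = (3.8333, 4.5) - (7, 3) = (-3.1667, 1.5).

Step 2 — sample covariance matrix, S[i,j] = (1/(n-1)) · Σ_k (x_{k,i} - mean_i) · (x_{k,j} - mean_j), divisor n-1 = 5:
  S[A,A] = ((0.1667)·(0.1667) + (-1.8333)·(-1.8333) + (-1.8333)·(-1.8333) + (5.1667)·(5.1667) + (-2.8333)·(-2.8333) + (1.1667)·(1.1667)) / 5 = 42.8333/5 = 8.5667
  S[A,B] = ((0.1667)·(1.5) + (-1.8333)·(2.5) + (-1.8333)·(-3.5) + (5.1667)·(1.5) + (-2.8333)·(-1.5) + (1.1667)·(-0.5)) / 5 = 13.5/5 = 2.7
  S[B,B] = ((1.5)·(1.5) + (2.5)·(2.5) + (-3.5)·(-3.5) + (1.5)·(1.5) + (-1.5)·(-1.5) + (-0.5)·(-0.5)) / 5 = 25.5/5 = 5.1
  S = [[8.5667, 2.7],
 [2.7, 5.1]].

Step 3 — invert S. det(S) = 8.5667·5.1 - (2.7)² = 36.4.
  S^{-1} = (1/det) · [[d, -b], [-b, a]] = [[0.1401, -0.0742],
 [-0.0742, 0.2353]].

Step 4 — quadratic form (x̄ - mu_0)^T · S^{-1} · (x̄ - mu_0):
  S^{-1} · (x̄ - mu_0) = (-0.5549, 0.5879),
  (x̄ - mu_0)^T · [...] = (-3.1667)·(-0.5549) + (1.5)·(0.5879) = 2.6392.

Step 5 — scale by n: T² = 6 · 2.6392 = 15.8352.

T² ≈ 15.8352


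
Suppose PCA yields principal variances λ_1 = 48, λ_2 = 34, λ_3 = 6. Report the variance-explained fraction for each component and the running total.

Step 1 — total variance = trace(Sigma) = Σ λ_i = 48 + 34 + 6 = 88.

Step 2 — fraction explained by component i = λ_i / Σ λ:
  PC1: 48/88 = 0.5455
  PC2: 34/88 = 0.3864
  PC3: 6/88 = 0.0682

Step 3 — cumulative fraction after k components = (λ_1 + ... + λ_k) / Σ λ:
  k = 1: 48/88 = 0.5455
  k = 2: (48 + 34)/88 = 82/88 = 0.9318
  k = 3: (48 + 34 + 6)/88 = 88/88 = 1

Summary (fraction, with percent):

explained: PC1 0.5455 (54.55%), PC2 0.3864 (38.64%), PC3 0.0682 (6.82%);  cumulative: 0.5455, 0.9318, 1


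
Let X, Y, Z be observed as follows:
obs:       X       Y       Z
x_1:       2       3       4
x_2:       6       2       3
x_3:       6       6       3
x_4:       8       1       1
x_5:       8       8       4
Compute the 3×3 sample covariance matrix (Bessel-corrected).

Step 1 — column means:
  mean(X) = (2 + 6 + 6 + 8 + 8) / 5 = 30/5 = 6
  mean(Y) = (3 + 2 + 6 + 1 + 8) / 5 = 20/5 = 4
  mean(Z) = (4 + 3 + 3 + 1 + 4) / 5 = 15/5 = 3

Step 2 — sample covariance S[i,j] = (1/(n-1)) · Σ_k (x_{k,i} - mean_i) · (x_{k,j} - mean_j), with n-1 = 4.
  S[X,X] = ((-4)·(-4) + (0)·(0) + (0)·(0) + (2)·(2) + (2)·(2)) / 4 = 24/4 = 6
  S[X,Y] = ((-4)·(-1) + (0)·(-2) + (0)·(2) + (2)·(-3) + (2)·(4)) / 4 = 6/4 = 1.5
  S[X,Z] = ((-4)·(1) + (0)·(0) + (0)·(0) + (2)·(-2) + (2)·(1)) / 4 = -6/4 = -1.5
  S[Y,Y] = ((-1)·(-1) + (-2)·(-2) + (2)·(2) + (-3)·(-3) + (4)·(4)) / 4 = 34/4 = 8.5
  S[Y,Z] = ((-1)·(1) + (-2)·(0) + (2)·(0) + (-3)·(-2) + (4)·(1)) / 4 = 9/4 = 2.25
  S[Z,Z] = ((1)·(1) + (0)·(0) + (0)·(0) + (-2)·(-2) + (1)·(1)) / 4 = 6/4 = 1.5

S is symmetric (S[j,i] = S[i,j]). Assembling:

S = [[6, 1.5, -1.5],
 [1.5, 8.5, 2.25],
 [-1.5, 2.25, 1.5]]


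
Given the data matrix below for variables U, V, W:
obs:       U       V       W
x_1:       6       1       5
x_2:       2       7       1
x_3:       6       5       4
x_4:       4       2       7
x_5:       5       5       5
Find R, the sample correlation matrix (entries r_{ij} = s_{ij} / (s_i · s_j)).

Step 1 — column means:
  mean(U) = (6 + 2 + 6 + 4 + 5) / 5 = 23/5 = 4.6
  mean(V) = (1 + 7 + 5 + 2 + 5) / 5 = 20/5 = 4
  mean(W) = (5 + 1 + 4 + 7 + 5) / 5 = 22/5 = 4.4

Step 2 — sample variances and covariances s[i,j] = (1/(n-1)) · Σ_k (x_{k,i} - mean_i) · (x_{k,j} - mean_j), with n-1 = 4:
  s[U,U] = ((1.4)·(1.4) + (-2.6)·(-2.6) + (1.4)·(1.4) + (-0.6)·(-0.6) + (0.4)·(0.4)) / 4 = 11.2/4 = 2.8
  s[U,V] = ((1.4)·(-3) + (-2.6)·(3) + (1.4)·(1) + (-0.6)·(-2) + (0.4)·(1)) / 4 = -9/4 = -2.25
  s[U,W] = ((1.4)·(0.6) + (-2.6)·(-3.4) + (1.4)·(-0.4) + (-0.6)·(2.6) + (0.4)·(0.6)) / 4 = 7.8/4 = 1.95
  s[V,V] = ((-3)·(-3) + (3)·(3) + (1)·(1) + (-2)·(-2) + (1)·(1)) / 4 = 24/4 = 6
  s[V,W] = ((-3)·(0.6) + (3)·(-3.4) + (1)·(-0.4) + (-2)·(2.6) + (1)·(0.6)) / 4 = -17/4 = -4.25
  s[W,W] = ((0.6)·(0.6) + (-3.4)·(-3.4) + (-0.4)·(-0.4) + (2.6)·(2.6) + (0.6)·(0.6)) / 4 = 19.2/4 = 4.8
  Sample standard deviations s_i = √(s[i,i]):
  s(U) = √(2.8) = 1.6733
  s(V) = √(6) = 2.4495
  s(W) = √(4.8) = 2.1909

Step 3 — r_{ij} = s_{ij} / (s_i · s_j):
  r[U,U] = 1 (diagonal).
  r[U,V] = -2.25 / (1.6733 · 2.4495) = -2.25 / 4.0988 = -0.5489
  r[U,W] = 1.95 / (1.6733 · 2.1909) = 1.95 / 3.6661 = 0.5319
  r[V,V] = 1 (diagonal).
  r[V,W] = -4.25 / (2.4495 · 2.1909) = -4.25 / 5.3666 = -0.7919
  r[W,W] = 1 (diagonal).

R is symmetric with unit diagonal. Assembling:

R = [[1, -0.5489, 0.5319],
 [-0.5489, 1, -0.7919],
 [0.5319, -0.7919, 1]]


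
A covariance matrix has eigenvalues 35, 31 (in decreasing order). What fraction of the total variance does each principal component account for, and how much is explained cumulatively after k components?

Step 1 — total variance = trace(Sigma) = Σ λ_i = 35 + 31 = 66.

Step 2 — fraction explained by component i = λ_i / Σ λ:
  PC1: 35/66 = 0.5303
  PC2: 31/66 = 0.4697

Step 3 — cumulative fraction after k components = (λ_1 + ... + λ_k) / Σ λ:
  k = 1: 35/66 = 0.5303
  k = 2: (35 + 31)/66 = 66/66 = 1

Summary (fraction, with percent):

explained: PC1 0.5303 (53.03%), PC2 0.4697 (46.97%);  cumulative: 0.5303, 1


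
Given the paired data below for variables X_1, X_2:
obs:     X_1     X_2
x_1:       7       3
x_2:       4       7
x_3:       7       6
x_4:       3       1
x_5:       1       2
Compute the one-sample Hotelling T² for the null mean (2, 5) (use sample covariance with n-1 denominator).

Step 1 — sample mean vector:
  mean(X_1) = (7 + 4 + 7 + 3 + 1) / 5 = 22/5 = 4.4
  mean(X_2) = (3 + 7 + 6 + 1 + 2) / 5 = 19/5 = 3.8
  x̄ = (4.4, 3.8),  deviation x̄ - mu_0 = (4.4, 3.8) - (2, 5) = (2.4, -1.2).

Step 2 — sample covariance matrix, S[i,j] = (1/(n-1)) · Σ_k (x_{k,i} - mean_i) · (x_{k,j} - mean_j), divisor n-1 = 4:
  S[X_1,X_1] = ((2.6)·(2.6) + (-0.4)·(-0.4) + (2.6)·(2.6) + (-1.4)·(-1.4) + (-3.4)·(-3.4)) / 4 = 27.2/4 = 6.8
  S[X_1,X_2] = ((2.6)·(-0.8) + (-0.4)·(3.2) + (2.6)·(2.2) + (-1.4)·(-2.8) + (-3.4)·(-1.8)) / 4 = 12.4/4 = 3.1
  S[X_2,X_2] = ((-0.8)·(-0.8) + (3.2)·(3.2) + (2.2)·(2.2) + (-2.8)·(-2.8) + (-1.8)·(-1.8)) / 4 = 26.8/4 = 6.7
  S = [[6.8, 3.1],
 [3.1, 6.7]].

Step 3 — invert S. det(S) = 6.8·6.7 - (3.1)² = 35.95.
  S^{-1} = (1/det) · [[d, -b], [-b, a]] = [[0.1864, -0.0862],
 [-0.0862, 0.1892]].

Step 4 — quadratic form (x̄ - mu_0)^T · S^{-1} · (x̄ - mu_0):
  S^{-1} · (x̄ - mu_0) = (0.5508, -0.4339),
  (x̄ - mu_0)^T · [...] = (2.4)·(0.5508) + (-1.2)·(-0.4339) = 1.8426.

Step 5 — scale by n: T² = 5 · 1.8426 = 9.2128.

T² ≈ 9.2128


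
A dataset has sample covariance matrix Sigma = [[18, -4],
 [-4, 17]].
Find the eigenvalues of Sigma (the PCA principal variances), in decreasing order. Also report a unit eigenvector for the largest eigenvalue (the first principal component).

Step 1 — characteristic polynomial of 2×2 Sigma:
  det(Sigma - λI) = λ² - trace · λ + det = 0.
  trace = 18 + 17 = 35, det = 18·17 - (-4)² = 290.
Step 2 — discriminant:
  Δ = trace² - 4·det = 1225 - 1160 = 65.
Step 3 — eigenvalues:
  λ = (trace ± √Δ)/2 = (35 ± 8.0623)/2,
  λ_1 = 21.5311,  λ_2 = 13.4689.

Step 4 — unit eigenvector for λ_1: solve (Sigma - λ_1 I)v = 0. First row:
  (18 - 21.5311)·v_x + (-4)·v_y = 0, i.e. (-3.5311)·v_x + (-4)·v_y = 0,
  so v ∝ (b, λ_1 - a) = (-4, 3.5311); multiply by -1 so the first entry is positive: u = (4, -3.5311).
  ||u|| = √((4)² + (-3.5311)²) = √(28.4689) ≈ 5.3356,
  v_1 = u/||u|| ≈ (0.7497, -0.6618) (||v_1|| = 1).

λ_1 = 21.5311,  λ_2 = 13.4689;  v_1 ≈ (0.7497, -0.6618)


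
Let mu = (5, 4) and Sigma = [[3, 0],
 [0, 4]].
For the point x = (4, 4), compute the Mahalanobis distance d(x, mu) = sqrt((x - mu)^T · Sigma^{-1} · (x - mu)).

Step 1 — centre the observation: (x - mu) = (-1, 0).

Step 2 — invert Sigma. det(Sigma) = 3·4 - (0)² = 12.
  Sigma^{-1} = (1/det) · [[d, -b], [-b, a]] = [[0.3333, 0],
 [0, 0.25]].

Step 3 — form the quadratic (x - mu)^T · Sigma^{-1} · (x - mu):
  Sigma^{-1} · (x - mu) = (-0.3333, 0).
  (x - mu)^T · [Sigma^{-1} · (x - mu)] = (-1)·(-0.3333) + (0)·(0) = 0.3333.

Step 4 — take square root: d = √(0.3333) ≈ 0.5774.

d(x, mu) = √(0.3333) ≈ 0.5774


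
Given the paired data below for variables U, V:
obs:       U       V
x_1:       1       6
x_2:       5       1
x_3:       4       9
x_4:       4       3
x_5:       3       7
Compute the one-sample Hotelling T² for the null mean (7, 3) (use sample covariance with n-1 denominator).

Step 1 — sample mean vector:
  mean(U) = (1 + 5 + 4 + 4 + 3) / 5 = 17/5 = 3.4
  mean(V) = (6 + 1 + 9 + 3 + 7) / 5 = 26/5 = 5.2
  x̄ = (3.4, 5.2),  deviation x̄ - mu_0 = (3.4, 5.2) - (7, 3) = (-3.6, 2.2).

Step 2 — sample covariance matrix, S[i,j] = (1/(n-1)) · Σ_k (x_{k,i} - mean_i) · (x_{k,j} - mean_j), divisor n-1 = 4:
  S[U,U] = ((-2.4)·(-2.4) + (1.6)·(1.6) + (0.6)·(0.6) + (0.6)·(0.6) + (-0.4)·(-0.4)) / 4 = 9.2/4 = 2.3
  S[U,V] = ((-2.4)·(0.8) + (1.6)·(-4.2) + (0.6)·(3.8) + (0.6)·(-2.2) + (-0.4)·(1.8)) / 4 = -8.4/4 = -2.1
  S[V,V] = ((0.8)·(0.8) + (-4.2)·(-4.2) + (3.8)·(3.8) + (-2.2)·(-2.2) + (1.8)·(1.8)) / 4 = 40.8/4 = 10.2
  S = [[2.3, -2.1],
 [-2.1, 10.2]].

Step 3 — invert S. det(S) = 2.3·10.2 - (-2.1)² = 19.05.
  S^{-1} = (1/det) · [[d, -b], [-b, a]] = [[0.5354, 0.1102],
 [0.1102, 0.1207]].

Step 4 — quadratic form (x̄ - mu_0)^T · S^{-1} · (x̄ - mu_0):
  S^{-1} · (x̄ - mu_0) = (-1.685, -0.1312),
  (x̄ - mu_0)^T · [...] = (-3.6)·(-1.685) + (2.2)·(-0.1312) = 5.7774.

Step 5 — scale by n: T² = 5 · 5.7774 = 28.8871.

T² ≈ 28.8871


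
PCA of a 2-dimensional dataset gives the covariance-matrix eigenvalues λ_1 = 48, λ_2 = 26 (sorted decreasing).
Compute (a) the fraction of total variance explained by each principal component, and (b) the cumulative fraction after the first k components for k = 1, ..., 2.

Step 1 — total variance = trace(Sigma) = Σ λ_i = 48 + 26 = 74.

Step 2 — fraction explained by component i = λ_i / Σ λ:
  PC1: 48/74 = 0.6486
  PC2: 26/74 = 0.3514

Step 3 — cumulative fraction after k components = (λ_1 + ... + λ_k) / Σ λ:
  k = 1: 48/74 = 0.6486
  k = 2: (48 + 26)/74 = 74/74 = 1

Summary (fraction, with percent):

explained: PC1 0.6486 (64.86%), PC2 0.3514 (35.14%);  cumulative: 0.6486, 1


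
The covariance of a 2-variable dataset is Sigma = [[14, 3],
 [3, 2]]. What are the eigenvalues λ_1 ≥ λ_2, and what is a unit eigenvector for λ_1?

Step 1 — characteristic polynomial of 2×2 Sigma:
  det(Sigma - λI) = λ² - trace · λ + det = 0.
  trace = 14 + 2 = 16, det = 14·2 - (3)² = 19.
Step 2 — discriminant:
  Δ = trace² - 4·det = 256 - 76 = 180.
Step 3 — eigenvalues:
  λ = (trace ± √Δ)/2 = (16 ± 13.4164)/2,
  λ_1 = 14.7082,  λ_2 = 1.2918.

Step 4 — unit eigenvector for λ_1: solve (Sigma - λ_1 I)v = 0. First row:
  (14 - 14.7082)·v_x + (3)·v_y = 0, i.e. (-0.7082)·v_x + (3)·v_y = 0,
  so v ∝ (b, λ_1 - a) = (3, 0.7082) = u.
  ||u|| = √((3)² + (0.7082)²) = √(9.5016) ≈ 3.0825,
  v_1 = u/||u|| ≈ (0.9732, 0.2298) (||v_1|| = 1).

λ_1 = 14.7082,  λ_2 = 1.2918;  v_1 ≈ (0.9732, 0.2298)


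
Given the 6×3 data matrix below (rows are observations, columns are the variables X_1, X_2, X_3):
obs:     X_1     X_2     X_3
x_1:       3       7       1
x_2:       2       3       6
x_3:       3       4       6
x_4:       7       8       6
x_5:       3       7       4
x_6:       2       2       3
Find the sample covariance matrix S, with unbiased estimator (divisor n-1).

Step 1 — column means:
  mean(X_1) = (3 + 2 + 3 + 7 + 3 + 2) / 6 = 20/6 = 3.3333
  mean(X_2) = (7 + 3 + 4 + 8 + 7 + 2) / 6 = 31/6 = 5.1667
  mean(X_3) = (1 + 6 + 6 + 6 + 4 + 3) / 6 = 26/6 = 4.3333

Step 2 — sample covariance S[i,j] = (1/(n-1)) · Σ_k (x_{k,i} - mean_i) · (x_{k,j} - mean_j), with n-1 = 5.
  S[X_1,X_1] = ((-0.3333)·(-0.3333) + (-1.3333)·(-1.3333) + (-0.3333)·(-0.3333) + (3.6667)·(3.6667) + (-0.3333)·(-0.3333) + (-1.3333)·(-1.3333)) / 5 = 17.3333/5 = 3.4667
  S[X_1,X_2] = ((-0.3333)·(1.8333) + (-1.3333)·(-2.1667) + (-0.3333)·(-1.1667) + (3.6667)·(2.8333) + (-0.3333)·(1.8333) + (-1.3333)·(-3.1667)) / 5 = 16.6667/5 = 3.3333
  S[X_1,X_3] = ((-0.3333)·(-3.3333) + (-1.3333)·(1.6667) + (-0.3333)·(1.6667) + (3.6667)·(1.6667) + (-0.3333)·(-0.3333) + (-1.3333)·(-1.3333)) / 5 = 6.3333/5 = 1.2667
  S[X_2,X_2] = ((1.8333)·(1.8333) + (-2.1667)·(-2.1667) + (-1.1667)·(-1.1667) + (2.8333)·(2.8333) + (1.8333)·(1.8333) + (-3.1667)·(-3.1667)) / 5 = 30.8333/5 = 6.1667
  S[X_2,X_3] = ((1.8333)·(-3.3333) + (-2.1667)·(1.6667) + (-1.1667)·(1.6667) + (2.8333)·(1.6667) + (1.8333)·(-0.3333) + (-3.1667)·(-1.3333)) / 5 = -3.3333/5 = -0.6667
  S[X_3,X_3] = ((-3.3333)·(-3.3333) + (1.6667)·(1.6667) + (1.6667)·(1.6667) + (1.6667)·(1.6667) + (-0.3333)·(-0.3333) + (-1.3333)·(-1.3333)) / 5 = 21.3333/5 = 4.2667

S is symmetric (S[j,i] = S[i,j]). Assembling:

S = [[3.4667, 3.3333, 1.2667],
 [3.3333, 6.1667, -0.6667],
 [1.2667, -0.6667, 4.2667]]


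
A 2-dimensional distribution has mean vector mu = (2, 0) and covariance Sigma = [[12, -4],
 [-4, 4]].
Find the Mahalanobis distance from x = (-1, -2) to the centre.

Step 1 — centre the observation: (x - mu) = (-3, -2).

Step 2 — invert Sigma. det(Sigma) = 12·4 - (-4)² = 32.
  Sigma^{-1} = (1/det) · [[d, -b], [-b, a]] = [[0.125, 0.125],
 [0.125, 0.375]].

Step 3 — form the quadratic (x - mu)^T · Sigma^{-1} · (x - mu):
  Sigma^{-1} · (x - mu) = (-0.625, -1.125).
  (x - mu)^T · [Sigma^{-1} · (x - mu)] = (-3)·(-0.625) + (-2)·(-1.125) = 4.125.

Step 4 — take square root: d = √(4.125) ≈ 2.031.

d(x, mu) = √(4.125) ≈ 2.031


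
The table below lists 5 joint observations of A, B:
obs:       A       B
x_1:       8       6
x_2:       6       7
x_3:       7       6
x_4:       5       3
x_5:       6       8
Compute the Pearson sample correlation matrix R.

Step 1 — column means:
  mean(A) = (8 + 6 + 7 + 5 + 6) / 5 = 32/5 = 6.4
  mean(B) = (6 + 7 + 6 + 3 + 8) / 5 = 30/5 = 6

Step 2 — sample variances and covariances s[i,j] = (1/(n-1)) · Σ_k (x_{k,i} - mean_i) · (x_{k,j} - mean_j), with n-1 = 4:
  s[A,A] = ((1.6)·(1.6) + (-0.4)·(-0.4) + (0.6)·(0.6) + (-1.4)·(-1.4) + (-0.4)·(-0.4)) / 4 = 5.2/4 = 1.3
  s[A,B] = ((1.6)·(0) + (-0.4)·(1) + (0.6)·(0) + (-1.4)·(-3) + (-0.4)·(2)) / 4 = 3/4 = 0.75
  s[B,B] = ((0)·(0) + (1)·(1) + (0)·(0) + (-3)·(-3) + (2)·(2)) / 4 = 14/4 = 3.5
  Sample standard deviations s_i = √(s[i,i]):
  s(A) = √(1.3) = 1.1402
  s(B) = √(3.5) = 1.8708

Step 3 — r_{ij} = s_{ij} / (s_i · s_j):
  r[A,A] = 1 (diagonal).
  r[A,B] = 0.75 / (1.1402 · 1.8708) = 0.75 / 2.1331 = 0.3516
  r[B,B] = 1 (diagonal).

R is symmetric with unit diagonal. Assembling:

R = [[1, 0.3516],
 [0.3516, 1]]


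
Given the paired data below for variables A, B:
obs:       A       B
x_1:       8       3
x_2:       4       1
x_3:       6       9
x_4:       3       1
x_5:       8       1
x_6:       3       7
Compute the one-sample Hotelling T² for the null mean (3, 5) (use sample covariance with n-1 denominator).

Step 1 — sample mean vector:
  mean(A) = (8 + 4 + 6 + 3 + 8 + 3) / 6 = 32/6 = 5.3333
  mean(B) = (3 + 1 + 9 + 1 + 1 + 7) / 6 = 22/6 = 3.6667
  x̄ = (5.3333, 3.6667),  deviation x̄ - mu_0 = (5.3333, 3.6667) - (3, 5) = (2.3333, -1.3333).

Step 2 — sample covariance matrix, S[i,j] = (1/(n-1)) · Σ_k (x_{k,i} - mean_i) · (x_{k,j} - mean_j), divisor n-1 = 5:
  S[A,A] = ((2.6667)·(2.6667) + (-1.3333)·(-1.3333) + (0.6667)·(0.6667) + (-2.3333)·(-2.3333) + (2.6667)·(2.6667) + (-2.3333)·(-2.3333)) / 5 = 27.3333/5 = 5.4667
  S[A,B] = ((2.6667)·(-0.6667) + (-1.3333)·(-2.6667) + (0.6667)·(5.3333) + (-2.3333)·(-2.6667) + (2.6667)·(-2.6667) + (-2.3333)·(3.3333)) / 5 = -3.3333/5 = -0.6667
  S[B,B] = ((-0.6667)·(-0.6667) + (-2.6667)·(-2.6667) + (5.3333)·(5.3333) + (-2.6667)·(-2.6667) + (-2.6667)·(-2.6667) + (3.3333)·(3.3333)) / 5 = 61.3333/5 = 12.2667
  S = [[5.4667, -0.6667],
 [-0.6667, 12.2667]].

Step 3 — invert S. det(S) = 5.4667·12.2667 - (-0.6667)² = 66.6133.
  S^{-1} = (1/det) · [[d, -b], [-b, a]] = [[0.1841, 0.01],
 [0.01, 0.0821]].

Step 4 — quadratic form (x̄ - mu_0)^T · S^{-1} · (x̄ - mu_0):
  S^{-1} · (x̄ - mu_0) = (0.4163, -0.0861),
  (x̄ - mu_0)^T · [...] = (2.3333)·(0.4163) + (-1.3333)·(-0.0861) = 1.0862.

Step 5 — scale by n: T² = 6 · 1.0862 = 6.5172.

T² ≈ 6.5172


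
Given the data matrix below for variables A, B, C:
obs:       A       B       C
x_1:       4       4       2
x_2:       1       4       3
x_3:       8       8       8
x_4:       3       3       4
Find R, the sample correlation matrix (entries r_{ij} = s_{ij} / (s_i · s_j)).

Step 1 — column means:
  mean(A) = (4 + 1 + 8 + 3) / 4 = 16/4 = 4
  mean(B) = (4 + 4 + 8 + 3) / 4 = 19/4 = 4.75
  mean(C) = (2 + 3 + 8 + 4) / 4 = 17/4 = 4.25

Step 2 — sample variances and covariances s[i,j] = (1/(n-1)) · Σ_k (x_{k,i} - mean_i) · (x_{k,j} - mean_j), with n-1 = 3:
  s[A,A] = ((0)·(0) + (-3)·(-3) + (4)·(4) + (-1)·(-1)) / 3 = 26/3 = 8.6667
  s[A,B] = ((0)·(-0.75) + (-3)·(-0.75) + (4)·(3.25) + (-1)·(-1.75)) / 3 = 17/3 = 5.6667
  s[A,C] = ((0)·(-2.25) + (-3)·(-1.25) + (4)·(3.75) + (-1)·(-0.25)) / 3 = 19/3 = 6.3333
  s[B,B] = ((-0.75)·(-0.75) + (-0.75)·(-0.75) + (3.25)·(3.25) + (-1.75)·(-1.75)) / 3 = 14.75/3 = 4.9167
  s[B,C] = ((-0.75)·(-2.25) + (-0.75)·(-1.25) + (3.25)·(3.75) + (-1.75)·(-0.25)) / 3 = 15.25/3 = 5.0833
  s[C,C] = ((-2.25)·(-2.25) + (-1.25)·(-1.25) + (3.75)·(3.75) + (-0.25)·(-0.25)) / 3 = 20.75/3 = 6.9167
  Sample standard deviations s_i = √(s[i,i]):
  s(A) = √(8.6667) = 2.9439
  s(B) = √(4.9167) = 2.2174
  s(C) = √(6.9167) = 2.63

Step 3 — r_{ij} = s_{ij} / (s_i · s_j):
  r[A,A] = 1 (diagonal).
  r[A,B] = 5.6667 / (2.9439 · 2.2174) = 5.6667 / 6.5277 = 0.8681
  r[A,C] = 6.3333 / (2.9439 · 2.63) = 6.3333 / 7.7424 = 0.818
  r[B,B] = 1 (diagonal).
  r[B,C] = 5.0833 / (2.2174 · 2.63) = 5.0833 / 5.8315 = 0.8717
  r[C,C] = 1 (diagonal).

R is symmetric with unit diagonal. Assembling:

R = [[1, 0.8681, 0.818],
 [0.8681, 1, 0.8717],
 [0.818, 0.8717, 1]]


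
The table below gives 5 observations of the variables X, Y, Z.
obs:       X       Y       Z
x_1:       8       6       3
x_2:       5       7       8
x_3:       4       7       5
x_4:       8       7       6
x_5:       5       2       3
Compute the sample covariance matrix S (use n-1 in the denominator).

Step 1 — column means:
  mean(X) = (8 + 5 + 4 + 8 + 5) / 5 = 30/5 = 6
  mean(Y) = (6 + 7 + 7 + 7 + 2) / 5 = 29/5 = 5.8
  mean(Z) = (3 + 8 + 5 + 6 + 3) / 5 = 25/5 = 5

Step 2 — sample covariance S[i,j] = (1/(n-1)) · Σ_k (x_{k,i} - mean_i) · (x_{k,j} - mean_j), with n-1 = 4.
  S[X,X] = ((2)·(2) + (-1)·(-1) + (-2)·(-2) + (2)·(2) + (-1)·(-1)) / 4 = 14/4 = 3.5
  S[X,Y] = ((2)·(0.2) + (-1)·(1.2) + (-2)·(1.2) + (2)·(1.2) + (-1)·(-3.8)) / 4 = 3/4 = 0.75
  S[X,Z] = ((2)·(-2) + (-1)·(3) + (-2)·(0) + (2)·(1) + (-1)·(-2)) / 4 = -3/4 = -0.75
  S[Y,Y] = ((0.2)·(0.2) + (1.2)·(1.2) + (1.2)·(1.2) + (1.2)·(1.2) + (-3.8)·(-3.8)) / 4 = 18.8/4 = 4.7
  S[Y,Z] = ((0.2)·(-2) + (1.2)·(3) + (1.2)·(0) + (1.2)·(1) + (-3.8)·(-2)) / 4 = 12/4 = 3
  S[Z,Z] = ((-2)·(-2) + (3)·(3) + (0)·(0) + (1)·(1) + (-2)·(-2)) / 4 = 18/4 = 4.5

S is symmetric (S[j,i] = S[i,j]). Assembling:

S = [[3.5, 0.75, -0.75],
 [0.75, 4.7, 3],
 [-0.75, 3, 4.5]]
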